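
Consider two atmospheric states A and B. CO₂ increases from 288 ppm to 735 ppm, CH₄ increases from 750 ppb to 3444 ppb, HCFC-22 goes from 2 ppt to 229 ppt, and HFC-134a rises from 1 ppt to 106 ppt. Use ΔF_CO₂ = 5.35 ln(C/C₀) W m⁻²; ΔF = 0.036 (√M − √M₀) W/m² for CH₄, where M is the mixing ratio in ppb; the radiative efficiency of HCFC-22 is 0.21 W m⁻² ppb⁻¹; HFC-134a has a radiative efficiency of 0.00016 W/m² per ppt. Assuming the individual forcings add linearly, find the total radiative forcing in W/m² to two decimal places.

ΔF = 6.20 W/m²

CO₂: 5.35 × ln(735/288) = 5.35 × ln(2.55208) = 5.35 × 0.93691 = 5.0125 W/m².
CH₄: 0.036 × (√3444 − √750) = 0.036 × (58.6856 − 27.3861) = 0.036 × 31.2995 = 1.1268 W/m².
HCFC-22: Δ = 229 − 2 = 227 ppt = 0.227 ppb; ΔF = 0.21 × 0.227 = 0.0477 W/m².
HFC-134a: ΔF = 0.00016 × (106 − 1) = 0.00016 × 105 = 0.0168 W/m².
Total ΔF = 5.0125 + 1.1268 + 0.0477 + 0.0168 = 6.2038 W/m².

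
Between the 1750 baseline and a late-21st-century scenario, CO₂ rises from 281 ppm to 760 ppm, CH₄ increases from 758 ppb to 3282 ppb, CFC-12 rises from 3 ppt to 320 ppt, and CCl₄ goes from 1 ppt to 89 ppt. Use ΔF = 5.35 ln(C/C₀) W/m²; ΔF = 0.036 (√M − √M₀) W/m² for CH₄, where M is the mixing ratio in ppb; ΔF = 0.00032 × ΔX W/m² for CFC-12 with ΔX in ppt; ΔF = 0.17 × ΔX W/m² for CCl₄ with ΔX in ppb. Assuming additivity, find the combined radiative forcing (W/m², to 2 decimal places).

CO₂: 5.35 × ln(760/281) = 5.35 × ln(2.70463) = 5.35 × 0.99497 = 5.3231 W/m².
CH₄: 0.036 × (√3282 − √758) = 0.036 × (57.2887 − 27.5318) = 0.036 × 29.7569 = 1.0712 W/m².
CFC-12: ΔF = 0.00032 × (320 − 3) = 0.00032 × 317 = 0.1014 W/m².
CCl₄: Δ = 89 − 1 = 88 ppt = 0.088 ppb; ΔF = 0.17 × 0.088 = 0.0150 W/m².
Total ΔF = 5.3231 + 1.0712 + 0.1014 + 0.0150 = 6.5107 W/m².

ΔF = 6.51 W/m²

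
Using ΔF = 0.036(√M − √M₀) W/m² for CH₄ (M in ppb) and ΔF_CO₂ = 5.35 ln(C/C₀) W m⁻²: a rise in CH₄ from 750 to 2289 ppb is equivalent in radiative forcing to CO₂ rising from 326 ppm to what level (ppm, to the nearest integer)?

C ≈ 374 ppm

CH₄ forcing: 0.036 × (√2289 − √750) = 0.036 × (47.8435 − 27.3861) = 0.036 × 20.4574 = 0.73647 W/m².
Set 5.35 ln(C/326) = 0.73647: ln(C/326) = 0.73647/5.35 = 0.13766, so C = 326 × e^0.13766 = 326 × 1.14759 = 374.11 ppm.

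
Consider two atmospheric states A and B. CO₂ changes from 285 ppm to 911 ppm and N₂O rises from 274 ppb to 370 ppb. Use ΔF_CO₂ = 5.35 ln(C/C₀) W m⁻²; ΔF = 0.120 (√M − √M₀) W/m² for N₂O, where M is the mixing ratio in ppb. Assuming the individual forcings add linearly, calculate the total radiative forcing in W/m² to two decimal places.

CO₂: 5.35 × ln(911/285) = 5.35 × ln(3.19649) = 5.35 × 1.16205 = 6.2170 W/m².
N₂O: 0.120 × (√370 − √274) = 0.120 × (19.2354 − 16.5529) = 0.120 × 2.6825 = 0.3219 W/m².
Total ΔF = 6.2170 + 0.3219 = 6.5389 W/m².

ΔF = 6.54 W/m²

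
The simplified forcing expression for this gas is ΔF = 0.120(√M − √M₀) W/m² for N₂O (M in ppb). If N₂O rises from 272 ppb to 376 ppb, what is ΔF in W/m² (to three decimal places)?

ΔF = 0.348 W/m²

N₂O: 0.120 × (√376 − √272) = 0.120 × (19.3907 − 16.4924) = 0.120 × 2.8983 = 0.3478 W/m².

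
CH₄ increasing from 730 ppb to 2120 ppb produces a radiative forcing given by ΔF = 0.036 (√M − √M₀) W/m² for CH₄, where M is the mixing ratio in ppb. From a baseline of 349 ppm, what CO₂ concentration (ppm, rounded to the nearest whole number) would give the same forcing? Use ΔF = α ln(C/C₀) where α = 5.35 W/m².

CH₄ forcing: 0.036 × (√2120 − √730) = 0.036 × (46.0435 − 27.0185) = 0.036 × 19.0250 = 0.68490 W/m².
Set 5.35 ln(C/349) = 0.68490: ln(C/349) = 0.68490/5.35 = 0.12802, so C = 349 × e^0.12802 = 349 × 1.13658 = 396.67 ppm.

C ≈ 397 ppm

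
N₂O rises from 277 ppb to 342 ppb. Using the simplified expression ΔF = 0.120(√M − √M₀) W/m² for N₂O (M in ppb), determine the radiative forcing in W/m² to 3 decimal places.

N₂O: 0.120 × (√342 − √277) = 0.120 × (18.4932 − 16.6433) = 0.120 × 1.8499 = 0.2220 W/m².

ΔF = 0.222 W/m²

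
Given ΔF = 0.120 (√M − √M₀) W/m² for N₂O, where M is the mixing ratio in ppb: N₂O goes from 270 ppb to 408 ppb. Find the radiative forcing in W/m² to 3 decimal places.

N₂O: 0.120 × (√408 − √270) = 0.120 × (20.1990 − 16.4317) = 0.120 × 3.7673 = 0.4521 W/m².

ΔF = 0.452 W/m²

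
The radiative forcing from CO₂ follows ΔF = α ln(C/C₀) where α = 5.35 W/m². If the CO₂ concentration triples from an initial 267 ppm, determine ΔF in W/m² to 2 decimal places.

ΔF = 5.88 W/m²

ΔF = 5.35 × ln(3) = 5.35 × 1.09861 = 5.8776 W/m².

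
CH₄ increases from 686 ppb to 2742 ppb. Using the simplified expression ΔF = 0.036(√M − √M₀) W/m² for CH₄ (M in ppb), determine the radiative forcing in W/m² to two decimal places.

ΔF = 0.94 W/m²

CH₄: 0.036 × (√2742 − √686) = 0.036 × (52.3641 − 26.1916) = 0.036 × 26.1725 = 0.9422 W/m².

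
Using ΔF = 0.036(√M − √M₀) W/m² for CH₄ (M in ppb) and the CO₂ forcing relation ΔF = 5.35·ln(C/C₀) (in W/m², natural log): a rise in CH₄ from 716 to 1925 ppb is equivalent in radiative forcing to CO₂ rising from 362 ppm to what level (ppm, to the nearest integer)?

C ≈ 406 ppm

CH₄ forcing: 0.036 × (√1925 − √716) = 0.036 × (43.8748 − 26.7582) = 0.036 × 17.1166 = 0.61620 W/m².
Set 5.35 ln(C/362) = 0.61620: ln(C/362) = 0.61620/5.35 = 0.11518, so C = 362 × e^0.11518 = 362 × 1.12208 = 406.19 ppm.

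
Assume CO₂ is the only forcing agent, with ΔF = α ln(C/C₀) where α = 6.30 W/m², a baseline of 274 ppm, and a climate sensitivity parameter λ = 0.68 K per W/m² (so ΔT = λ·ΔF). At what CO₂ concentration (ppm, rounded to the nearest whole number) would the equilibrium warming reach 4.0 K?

C ≈ 697 ppm

Required forcing: ΔF = ΔT/λ = 4.0/0.68 = 5.8824 W/m².
Then ln(C/274) = ΔF/6.30 = 5.8824/6.30 = 0.93371.
So C = 274 × e^0.93371 = 274 × 2.54393 = 697.04 ppm.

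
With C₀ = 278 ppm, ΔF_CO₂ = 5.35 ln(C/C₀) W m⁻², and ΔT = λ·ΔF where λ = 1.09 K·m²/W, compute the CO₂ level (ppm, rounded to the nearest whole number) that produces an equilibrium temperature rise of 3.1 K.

Required forcing: ΔF = ΔT/λ = 3.1/1.09 = 2.8440 W/m².
Then ln(C/278) = ΔF/5.35 = 2.8440/5.35 = 0.53159.
So C = 278 × e^0.53159 = 278 × 1.70164 = 473.06 ppm.

C ≈ 473 ppm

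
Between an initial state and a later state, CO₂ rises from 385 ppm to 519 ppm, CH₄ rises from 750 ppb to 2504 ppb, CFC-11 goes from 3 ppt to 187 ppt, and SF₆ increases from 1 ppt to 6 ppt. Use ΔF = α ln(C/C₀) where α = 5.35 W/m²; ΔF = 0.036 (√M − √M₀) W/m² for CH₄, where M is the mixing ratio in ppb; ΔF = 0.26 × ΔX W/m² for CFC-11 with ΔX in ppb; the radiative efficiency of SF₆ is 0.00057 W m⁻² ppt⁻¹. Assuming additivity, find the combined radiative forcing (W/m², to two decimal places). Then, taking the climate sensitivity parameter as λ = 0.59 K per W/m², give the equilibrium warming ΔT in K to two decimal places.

ΔF = 2.46 W/m²; ΔT = 1.45 K

CO₂: 5.35 × ln(519/385) = 5.35 × ln(1.34805) = 5.35 × 0.29866 = 1.5978 W/m².
CH₄: 0.036 × (√2504 − √750) = 0.036 × (50.0400 − 27.3861) = 0.036 × 22.6539 = 0.8155 W/m².
CFC-11: Δ = 187 − 3 = 184 ppt = 0.184 ppb; ΔF = 0.26 × 0.184 = 0.0478 W/m².
SF₆: ΔF = 0.00057 × (6 − 1) = 0.00057 × 5 = 0.0029 W/m².
Total ΔF = 1.5978 + 0.8155 + 0.0478 + 0.0029 = 2.4640 W/m².
ΔT = λ ΔF = 0.59 × 2.46 = 1.4514 K.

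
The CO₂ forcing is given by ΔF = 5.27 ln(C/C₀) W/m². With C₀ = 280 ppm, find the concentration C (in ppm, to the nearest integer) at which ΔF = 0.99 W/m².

C ≈ 338 ppm

Set 5.27 ln(C/280) = 0.99, so ln(C/280) = 0.99/5.27 = 0.18786.
Then C/280 = e^0.18786 = 1.20666, giving C = 280 × 1.20666 = 337.86 ppm.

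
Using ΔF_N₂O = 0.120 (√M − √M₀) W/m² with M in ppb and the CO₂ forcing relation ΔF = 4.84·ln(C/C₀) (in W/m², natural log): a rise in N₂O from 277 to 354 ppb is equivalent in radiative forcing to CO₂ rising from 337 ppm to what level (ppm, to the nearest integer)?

C ≈ 356 ppm

N₂O forcing: 0.120 × (√354 − √277) = 0.120 × (18.8149 − 16.6433) = 0.120 × 2.1716 = 0.26059 W/m².
Set 4.84 ln(C/337) = 0.26059: ln(C/337) = 0.26059/4.84 = 0.05384, so C = 337 × e^0.05384 = 337 × 1.05532 = 355.64 ppm.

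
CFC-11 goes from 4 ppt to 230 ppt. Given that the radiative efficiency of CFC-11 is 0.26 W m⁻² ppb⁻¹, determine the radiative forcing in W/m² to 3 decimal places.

ΔF = 0.059 W/m²

CFC-11: Δ = 230 − 4 = 226 ppt = 0.226 ppb; ΔF = 0.26 × 0.226 = 0.0588 W/m².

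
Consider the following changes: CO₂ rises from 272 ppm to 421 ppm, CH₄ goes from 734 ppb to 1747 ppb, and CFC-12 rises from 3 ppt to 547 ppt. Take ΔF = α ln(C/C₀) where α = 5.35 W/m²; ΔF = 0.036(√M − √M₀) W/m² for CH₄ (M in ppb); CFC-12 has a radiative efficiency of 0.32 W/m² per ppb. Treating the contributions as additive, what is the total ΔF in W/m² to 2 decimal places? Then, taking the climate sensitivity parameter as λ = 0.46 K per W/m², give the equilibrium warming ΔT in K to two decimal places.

CO₂: 5.35 × ln(421/272) = 5.35 × ln(1.54779) = 5.35 × 0.43683 = 2.3370 W/m².
CH₄: 0.036 × (√1747 − √734) = 0.036 × (41.7971 − 27.0924) = 0.036 × 14.7047 = 0.5294 W/m².
CFC-12: Δ = 547 − 3 = 544 ppt = 0.544 ppb; ΔF = 0.32 × 0.544 = 0.1741 W/m².
Total ΔF = 2.3370 + 0.5294 + 0.1741 = 3.0405 W/m².
ΔT = λ ΔF = 0.46 × 3.04 = 1.3984 K.

ΔF = 3.04 W/m²; ΔT = 1.40 K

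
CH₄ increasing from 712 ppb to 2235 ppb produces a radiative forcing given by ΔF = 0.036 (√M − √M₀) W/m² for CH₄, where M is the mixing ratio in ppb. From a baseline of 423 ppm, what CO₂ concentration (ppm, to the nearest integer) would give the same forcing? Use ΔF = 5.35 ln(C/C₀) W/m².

C ≈ 486 ppm

CH₄ forcing: 0.036 × (√2235 − √712) = 0.036 × (47.2758 − 26.6833) = 0.036 × 20.5925 = 0.74133 W/m².
Set 5.35 ln(C/423) = 0.74133: ln(C/423) = 0.74133/5.35 = 0.13857, so C = 423 × e^0.13857 = 423 × 1.14863 = 485.87 ppm.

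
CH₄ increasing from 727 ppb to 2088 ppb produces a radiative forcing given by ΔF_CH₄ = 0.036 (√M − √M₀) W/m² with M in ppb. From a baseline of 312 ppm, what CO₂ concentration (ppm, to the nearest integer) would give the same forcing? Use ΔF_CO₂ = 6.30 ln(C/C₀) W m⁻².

CH₄ forcing: 0.036 × (√2088 − √727) = 0.036 × (45.6946 − 26.9629) = 0.036 × 18.7317 = 0.67434 W/m².
Set 6.30 ln(C/312) = 0.67434: ln(C/312) = 0.67434/6.30 = 0.10704, so C = 312 × e^0.10704 = 312 × 1.11298 = 347.25 ppm.

C ≈ 347 ppm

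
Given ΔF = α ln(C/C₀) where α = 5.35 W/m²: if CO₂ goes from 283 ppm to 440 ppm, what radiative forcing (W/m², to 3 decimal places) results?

ΔF = 2.361 W/m²

CO₂ absorption bands are partially saturated, so forcing scales with the logarithm of the concentration ratio.
CO₂: 5.35 × ln(440/283) = 5.35 × ln(1.55477) = 5.35 × 0.44133 = 2.3611 W/m².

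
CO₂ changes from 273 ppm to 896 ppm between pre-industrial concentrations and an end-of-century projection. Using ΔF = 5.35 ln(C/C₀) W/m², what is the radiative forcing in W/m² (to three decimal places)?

CO₂ absorption bands are partially saturated, so forcing scales with the logarithm of the concentration ratio.
CO₂: 5.35 × ln(896/273) = 5.35 × ln(3.28205) = 5.35 × 1.18847 = 6.3583 W/m².

ΔF = 6.358 W/m²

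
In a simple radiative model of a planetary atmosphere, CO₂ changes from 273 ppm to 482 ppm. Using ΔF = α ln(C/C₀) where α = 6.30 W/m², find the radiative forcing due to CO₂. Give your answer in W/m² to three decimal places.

CO₂: 6.30 × ln(482/273) = 6.30 × ln(1.76557) = 6.30 × 0.56847 = 3.5814 W/m².

ΔF = 3.581 W/m²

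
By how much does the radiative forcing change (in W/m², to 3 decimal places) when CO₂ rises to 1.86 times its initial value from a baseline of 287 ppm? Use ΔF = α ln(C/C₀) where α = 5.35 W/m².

ΔF = 3.320 W/m²

ΔF = 5.35 × ln(1.86) = 5.35 × 0.62058 = 3.3201 W/m².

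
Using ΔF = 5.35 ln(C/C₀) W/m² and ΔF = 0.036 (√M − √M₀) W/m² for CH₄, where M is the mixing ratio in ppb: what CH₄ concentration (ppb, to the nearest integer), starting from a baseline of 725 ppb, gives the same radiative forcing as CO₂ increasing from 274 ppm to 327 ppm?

CO₂ forcing: 5.35 × ln(327/274) = 5.35 × 0.176832 = 0.94605 W/m².
Set 0.036(√M − √725) = 0.94605: √M = 0.94605/0.036 + √725 = 26.2792 + 26.9258 = 53.2050.
M = (53.2050)² = 2830.77 ppb.

M ≈ 2831 ppb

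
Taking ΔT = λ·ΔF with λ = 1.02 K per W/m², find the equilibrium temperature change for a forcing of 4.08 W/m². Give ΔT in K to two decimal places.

ΔT = 4.16 K

ΔT = λ ΔF = 1.02 × 4.08 = 4.1616 K.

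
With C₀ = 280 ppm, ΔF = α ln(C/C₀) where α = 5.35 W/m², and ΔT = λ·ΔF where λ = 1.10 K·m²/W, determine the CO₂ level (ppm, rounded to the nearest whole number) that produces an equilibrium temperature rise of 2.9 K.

C ≈ 458 ppm

Required forcing: ΔF = ΔT/λ = 2.9/1.10 = 2.6364 W/m².
Then ln(C/280) = ΔF/5.35 = 2.6364/5.35 = 0.49279.
So C = 280 × e^0.49279 = 280 × 1.63688 = 458.33 ppm.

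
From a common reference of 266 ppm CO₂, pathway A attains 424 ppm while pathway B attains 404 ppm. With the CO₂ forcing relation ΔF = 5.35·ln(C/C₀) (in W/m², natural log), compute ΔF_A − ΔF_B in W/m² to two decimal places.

ΔF_A = 5.35 ln(424/266) = 5.35 × 0.46624 = 2.4944 W/m².
ΔF_B = 5.35 ln(404/266) = 5.35 × 0.41792 = 2.2359 W/m².
Difference: 2.4944 − 2.2359 = 0.2585 W/m².
(Equivalently, ΔF_A − ΔF_B = 5.35 ln(424/404) = 5.35 × 0.04832 = 0.2585 W/m².)

ΔF_A − ΔF_B = 0.26 W/m²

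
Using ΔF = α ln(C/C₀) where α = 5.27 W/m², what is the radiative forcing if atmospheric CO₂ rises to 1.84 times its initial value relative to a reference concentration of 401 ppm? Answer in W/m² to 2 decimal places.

ΔF = 3.21 W/m²

ΔF = 5.27 × ln(1.84) = 5.27 × 0.60977 = 3.2135 W/m².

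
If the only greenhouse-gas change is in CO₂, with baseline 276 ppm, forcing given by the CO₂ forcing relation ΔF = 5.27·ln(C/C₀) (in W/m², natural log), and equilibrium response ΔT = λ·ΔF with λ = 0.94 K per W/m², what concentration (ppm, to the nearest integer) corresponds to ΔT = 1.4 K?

C ≈ 366 ppm

Required forcing: ΔF = ΔT/λ = 1.4/0.94 = 1.4894 W/m².
Then ln(C/276) = ΔF/5.27 = 1.4894/5.27 = 0.28262.
So C = 276 × e^0.28262 = 276 × 1.32660 = 366.14 ppm.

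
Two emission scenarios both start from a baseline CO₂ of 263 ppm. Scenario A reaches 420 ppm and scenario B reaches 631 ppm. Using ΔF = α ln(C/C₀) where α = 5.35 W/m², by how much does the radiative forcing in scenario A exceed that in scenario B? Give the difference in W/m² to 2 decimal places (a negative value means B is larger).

ΔF_A − ΔF_B = -2.18 W/m²

ΔF_A = 5.35 ln(420/263) = 5.35 × 0.46810 = 2.5043 W/m².
ΔF_B = 5.35 ln(631/263) = 5.35 × 0.87515 = 4.6821 W/m².
Difference: 2.5043 − 4.6821 = -2.1778 W/m².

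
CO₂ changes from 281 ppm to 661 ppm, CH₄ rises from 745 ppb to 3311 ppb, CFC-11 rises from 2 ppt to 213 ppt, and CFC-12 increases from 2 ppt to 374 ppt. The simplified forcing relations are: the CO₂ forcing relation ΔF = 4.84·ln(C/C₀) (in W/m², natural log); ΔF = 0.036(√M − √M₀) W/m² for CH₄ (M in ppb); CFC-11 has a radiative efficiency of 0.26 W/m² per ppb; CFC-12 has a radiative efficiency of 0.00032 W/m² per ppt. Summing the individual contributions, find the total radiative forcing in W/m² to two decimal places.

CO₂: 4.84 × ln(661/281) = 4.84 × ln(2.35231) = 4.84 × 0.85540 = 4.1401 W/m².
CH₄: 0.036 × (√3311 − √745) = 0.036 × (57.5413 − 27.2947) = 0.036 × 30.2466 = 1.0889 W/m².
CFC-11: Δ = 213 − 2 = 211 ppt = 0.211 ppb; ΔF = 0.26 × 0.211 = 0.0549 W/m².
CFC-12: ΔF = 0.00032 × (374 − 2) = 0.00032 × 372 = 0.1190 W/m².
Total ΔF = 4.1401 + 1.0889 + 0.0549 + 0.1190 = 5.4029 W/m².

ΔF = 5.40 W/m²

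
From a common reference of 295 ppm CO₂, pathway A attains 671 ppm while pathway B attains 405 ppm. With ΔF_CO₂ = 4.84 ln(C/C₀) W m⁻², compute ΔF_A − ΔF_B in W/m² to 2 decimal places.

ΔF_A = 4.84 ln(671/295) = 4.84 × 0.82179 = 3.9775 W/m².
ΔF_B = 4.84 ln(405/295) = 4.84 × 0.31691 = 1.5338 W/m².
Difference: 3.9775 − 1.5338 = 2.4437 W/m².

ΔF_A − ΔF_B = 2.44 W/m²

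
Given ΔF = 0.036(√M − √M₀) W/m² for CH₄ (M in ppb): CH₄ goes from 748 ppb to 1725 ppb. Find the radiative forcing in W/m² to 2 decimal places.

CH₄: 0.036 × (√1725 − √748) = 0.036 × (41.5331 − 27.3496) = 0.036 × 14.1835 = 0.5106 W/m².

ΔF = 0.51 W/m²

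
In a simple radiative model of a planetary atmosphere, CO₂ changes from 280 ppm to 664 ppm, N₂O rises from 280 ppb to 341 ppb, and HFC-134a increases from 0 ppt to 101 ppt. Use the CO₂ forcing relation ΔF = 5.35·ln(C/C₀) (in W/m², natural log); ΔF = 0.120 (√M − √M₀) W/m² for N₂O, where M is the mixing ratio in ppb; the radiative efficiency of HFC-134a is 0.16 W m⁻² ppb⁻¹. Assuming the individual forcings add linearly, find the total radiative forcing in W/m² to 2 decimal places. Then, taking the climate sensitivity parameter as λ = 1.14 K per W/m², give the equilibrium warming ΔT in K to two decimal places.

ΔF = 4.84 W/m²; ΔT = 5.52 K

CO₂: 5.35 × ln(664/280) = 5.35 × ln(2.37143) = 5.35 × 0.86349 = 4.6197 W/m².
N₂O: 0.120 × (√341 − √280) = 0.120 × (18.4662 − 16.7332) = 0.120 × 1.7330 = 0.2080 W/m².
HFC-134a: Δ = 101 − 0 = 101 ppt = 0.101 ppb; ΔF = 0.16 × 0.101 = 0.0162 W/m².
Total ΔF = 4.6197 + 0.2080 + 0.0162 = 4.8439 W/m².
ΔT = λ ΔF = 1.14 × 4.84 = 5.5176 K.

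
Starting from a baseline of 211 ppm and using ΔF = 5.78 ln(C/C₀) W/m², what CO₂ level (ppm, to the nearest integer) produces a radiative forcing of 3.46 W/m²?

C ≈ 384 ppm

Set 5.78 ln(C/211) = 3.46, so ln(C/211) = 3.46/5.78 = 0.59862.
Then C/211 = e^0.59862 = 1.81961, giving C = 211 × 1.81961 = 383.94 ppm.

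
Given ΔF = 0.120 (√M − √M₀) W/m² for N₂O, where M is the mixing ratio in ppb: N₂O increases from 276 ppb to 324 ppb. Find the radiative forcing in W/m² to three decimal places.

ΔF = 0.166 W/m²

N₂O: 0.120 × (√324 − √276) = 0.120 × (18.0000 − 16.6132) = 0.120 × 1.3868 = 0.1664 W/m².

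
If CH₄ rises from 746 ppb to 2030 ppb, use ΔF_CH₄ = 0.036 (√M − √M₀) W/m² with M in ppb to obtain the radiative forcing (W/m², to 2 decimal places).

ΔF = 0.64 W/m²

CH₄: 0.036 × (√2030 − √746) = 0.036 × (45.0555 − 27.3130) = 0.036 × 17.7425 = 0.6387 W/m².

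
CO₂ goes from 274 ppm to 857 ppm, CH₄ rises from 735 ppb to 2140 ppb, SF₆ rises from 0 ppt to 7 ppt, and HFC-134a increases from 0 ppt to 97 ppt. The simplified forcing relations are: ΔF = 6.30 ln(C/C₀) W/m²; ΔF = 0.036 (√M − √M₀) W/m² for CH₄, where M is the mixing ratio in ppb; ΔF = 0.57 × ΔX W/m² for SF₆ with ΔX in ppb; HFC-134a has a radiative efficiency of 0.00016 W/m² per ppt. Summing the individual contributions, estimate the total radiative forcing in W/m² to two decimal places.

ΔF = 7.89 W/m²

CO₂: 6.30 × ln(857/274) = 6.30 × ln(3.12774) = 6.30 × 1.14031 = 7.1840 W/m².
CH₄: 0.036 × (√2140 − √735) = 0.036 × (46.2601 − 27.1109) = 0.036 × 19.1492 = 0.6894 W/m².
SF₆: Δ = 7 − 0 = 7 ppt = 0.007 ppb; ΔF = 0.57 × 0.007 = 0.0040 W/m².
HFC-134a: ΔF = 0.00016 × (97 − 0) = 0.00016 × 97 = 0.0155 W/m².
Total ΔF = 7.1840 + 0.6894 + 0.0040 + 0.0155 = 7.8929 W/m².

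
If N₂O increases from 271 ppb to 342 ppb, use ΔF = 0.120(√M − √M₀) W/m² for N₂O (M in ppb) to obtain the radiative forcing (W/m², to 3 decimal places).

N₂O: 0.120 × (√342 − √271) = 0.120 × (18.4932 − 16.4621) = 0.120 × 2.0311 = 0.2437 W/m².

ΔF = 0.244 W/m²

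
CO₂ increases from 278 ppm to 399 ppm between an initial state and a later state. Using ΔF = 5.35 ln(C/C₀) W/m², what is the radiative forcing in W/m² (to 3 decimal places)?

CO₂: 5.35 × ln(399/278) = 5.35 × ln(1.43525) = 5.35 × 0.36134 = 1.9332 W/m².

ΔF = 1.933 W/m²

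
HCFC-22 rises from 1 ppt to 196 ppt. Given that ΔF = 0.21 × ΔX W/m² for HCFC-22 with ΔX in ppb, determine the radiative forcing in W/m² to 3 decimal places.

ΔF = 0.041 W/m²

HCFC-22: Δ = 196 − 1 = 195 ppt = 0.195 ppb; ΔF = 0.21 × 0.195 = 0.0410 W/m².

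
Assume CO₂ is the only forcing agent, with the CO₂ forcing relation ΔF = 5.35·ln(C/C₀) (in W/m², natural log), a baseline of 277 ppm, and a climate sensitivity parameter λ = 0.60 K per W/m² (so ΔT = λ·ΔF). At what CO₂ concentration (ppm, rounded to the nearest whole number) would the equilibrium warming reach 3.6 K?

Required forcing: ΔF = ΔT/λ = 3.6/0.60 = 6.0000 W/m².
Then ln(C/277) = ΔF/5.35 = 6.0000/5.35 = 1.12150.
So C = 277 × e^1.12150 = 277 × 3.06945 = 850.24 ppm.

C ≈ 850 ppm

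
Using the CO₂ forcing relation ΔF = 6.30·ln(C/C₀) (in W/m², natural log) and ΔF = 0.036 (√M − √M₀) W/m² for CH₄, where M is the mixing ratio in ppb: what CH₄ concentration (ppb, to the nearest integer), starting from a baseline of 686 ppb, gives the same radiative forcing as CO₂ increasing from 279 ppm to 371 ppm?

M ≈ 5786 ppb

CO₂ forcing: 6.30 × ln(371/279) = 6.30 × 0.284990 = 1.79544 W/m².
Set 0.036(√M − √686) = 1.79544: √M = 1.79544/0.036 + √686 = 49.8733 + 26.1916 = 76.0649.
M = (76.0649)² = 5785.87 ppb.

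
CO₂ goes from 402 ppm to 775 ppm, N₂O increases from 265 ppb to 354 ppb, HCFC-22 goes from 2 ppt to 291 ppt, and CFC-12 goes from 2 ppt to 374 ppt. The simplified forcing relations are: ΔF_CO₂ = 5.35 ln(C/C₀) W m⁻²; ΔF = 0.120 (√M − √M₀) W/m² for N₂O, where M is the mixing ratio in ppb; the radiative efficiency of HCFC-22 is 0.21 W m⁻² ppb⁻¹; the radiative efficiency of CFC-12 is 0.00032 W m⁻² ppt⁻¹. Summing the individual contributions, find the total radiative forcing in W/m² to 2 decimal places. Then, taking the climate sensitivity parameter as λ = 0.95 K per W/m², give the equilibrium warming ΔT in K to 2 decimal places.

CO₂: 5.35 × ln(775/402) = 5.35 × ln(1.92786) = 5.35 × 0.65641 = 3.5118 W/m².
N₂O: 0.120 × (√354 − √265) = 0.120 × (18.8149 − 16.2788) = 0.120 × 2.5361 = 0.3043 W/m².
HCFC-22: Δ = 291 − 2 = 289 ppt = 0.289 ppb; ΔF = 0.21 × 0.289 = 0.0607 W/m².
CFC-12: ΔF = 0.00032 × (374 − 2) = 0.00032 × 372 = 0.1190 W/m².
Total ΔF = 3.5118 + 0.3043 + 0.0607 + 0.1190 = 3.9958 W/m².
ΔT = λ ΔF = 0.95 × 4.00 = 3.8000 K.

ΔF = 4.00 W/m²; ΔT = 3.80 K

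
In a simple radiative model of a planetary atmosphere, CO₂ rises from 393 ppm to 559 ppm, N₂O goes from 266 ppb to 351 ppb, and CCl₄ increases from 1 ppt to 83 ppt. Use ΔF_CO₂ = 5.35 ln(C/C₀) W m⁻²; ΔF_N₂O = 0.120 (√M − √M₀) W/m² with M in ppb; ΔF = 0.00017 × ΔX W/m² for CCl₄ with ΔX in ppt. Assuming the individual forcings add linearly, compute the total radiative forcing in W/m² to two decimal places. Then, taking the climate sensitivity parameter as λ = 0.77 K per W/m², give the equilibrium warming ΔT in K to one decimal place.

ΔF = 2.19 W/m²; ΔT = 1.7 K

CO₂: 5.35 × ln(559/393) = 5.35 × ln(1.42239) = 5.35 × 0.35234 = 1.8850 W/m².
N₂O: 0.120 × (√351 − √266) = 0.120 × (18.7350 − 16.3095) = 0.120 × 2.4255 = 0.2911 W/m².
CCl₄: ΔF = 0.00017 × (83 − 1) = 0.00017 × 82 = 0.0139 W/m².
Total ΔF = 1.8850 + 0.2911 + 0.0139 = 2.1900 W/m².
ΔT = λ ΔF = 0.77 × 2.19 = 1.6863 K.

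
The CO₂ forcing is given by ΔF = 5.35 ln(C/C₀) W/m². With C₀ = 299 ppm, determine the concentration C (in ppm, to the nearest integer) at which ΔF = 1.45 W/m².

C ≈ 392 ppm

Set 5.35 ln(C/299) = 1.45, so ln(C/299) = 1.45/5.35 = 0.27103.
Then C/299 = e^0.27103 = 1.31131, giving C = 299 × 1.31131 = 392.08 ppm.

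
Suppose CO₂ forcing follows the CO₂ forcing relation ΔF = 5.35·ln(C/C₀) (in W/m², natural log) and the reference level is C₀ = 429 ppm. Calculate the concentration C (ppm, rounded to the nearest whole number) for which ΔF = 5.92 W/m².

C ≈ 1297 ppm

Set 5.35 ln(C/429) = 5.92, so ln(C/429) = 5.92/5.35 = 1.10654.
Then C/429 = e^1.10654 = 3.02388, giving C = 429 × 3.02388 = 1297.24 ppm.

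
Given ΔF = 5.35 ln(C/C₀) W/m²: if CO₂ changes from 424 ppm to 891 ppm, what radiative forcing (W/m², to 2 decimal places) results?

ΔF = 3.97 W/m²

CO₂: 5.35 × ln(891/424) = 5.35 × ln(2.10142) = 5.35 × 0.74261 = 3.9730 W/m².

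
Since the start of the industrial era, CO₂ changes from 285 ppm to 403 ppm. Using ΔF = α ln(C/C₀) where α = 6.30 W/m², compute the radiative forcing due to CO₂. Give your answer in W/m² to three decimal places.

ΔF = 2.183 W/m²

CO₂: 6.30 × ln(403/285) = 6.30 × ln(1.41404) = 6.30 × 0.34645 = 2.1826 W/m².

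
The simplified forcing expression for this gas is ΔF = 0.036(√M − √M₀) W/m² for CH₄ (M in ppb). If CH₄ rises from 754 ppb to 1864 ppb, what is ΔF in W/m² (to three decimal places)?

CH₄: 0.036 × (√1864 − √754) = 0.036 × (43.1741 − 27.4591) = 0.036 × 15.7150 = 0.5657 W/m².

ΔF = 0.566 W/m²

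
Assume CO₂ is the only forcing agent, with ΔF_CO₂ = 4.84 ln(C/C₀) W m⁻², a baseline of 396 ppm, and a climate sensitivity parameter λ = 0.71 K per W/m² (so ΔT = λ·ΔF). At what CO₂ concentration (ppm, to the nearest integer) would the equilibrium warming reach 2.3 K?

C ≈ 773 ppm

Required forcing: ΔF = ΔT/λ = 2.3/0.71 = 3.2394 W/m².
Then ln(C/396) = ΔF/4.84 = 3.2394/4.84 = 0.66930.
So C = 396 × e^0.66930 = 396 × 1.95287 = 773.34 ppm.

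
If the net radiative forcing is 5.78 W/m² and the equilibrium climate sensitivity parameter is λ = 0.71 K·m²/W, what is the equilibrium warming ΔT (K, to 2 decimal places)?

ΔT = 4.10 K

ΔT = λ ΔF = 0.71 × 5.78 = 4.1038 K.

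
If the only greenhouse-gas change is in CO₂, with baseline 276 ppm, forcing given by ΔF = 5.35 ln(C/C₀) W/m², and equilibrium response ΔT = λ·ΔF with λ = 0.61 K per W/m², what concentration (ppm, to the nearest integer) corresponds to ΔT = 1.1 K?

Required forcing: ΔF = ΔT/λ = 1.1/0.61 = 1.8033 W/m².
Then ln(C/276) = ΔF/5.35 = 1.8033/5.35 = 0.33707.
So C = 276 × e^0.33707 = 276 × 1.40084 = 386.63 ppm.

C ≈ 387 ppm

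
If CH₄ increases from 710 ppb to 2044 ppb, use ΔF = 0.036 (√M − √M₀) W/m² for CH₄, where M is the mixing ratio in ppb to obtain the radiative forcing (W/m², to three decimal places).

CH₄: 0.036 × (√2044 − √710) = 0.036 × (45.2106 − 26.6458) = 0.036 × 18.5648 = 0.6683 W/m².

ΔF = 0.668 W/m²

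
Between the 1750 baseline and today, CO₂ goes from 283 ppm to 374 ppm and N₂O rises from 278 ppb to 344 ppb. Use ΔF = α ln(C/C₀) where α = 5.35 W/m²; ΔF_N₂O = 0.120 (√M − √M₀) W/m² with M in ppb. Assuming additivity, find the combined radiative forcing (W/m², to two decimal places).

ΔF = 1.72 W/m²

CO₂: 5.35 × ln(374/283) = 5.35 × ln(1.32155) = 5.35 × 0.27881 = 1.4916 W/m².
N₂O: 0.120 × (√344 − √278) = 0.120 × (18.5472 − 16.6733) = 0.120 × 1.8739 = 0.2249 W/m².
Total ΔF = 1.4916 + 0.2249 = 1.7165 W/m².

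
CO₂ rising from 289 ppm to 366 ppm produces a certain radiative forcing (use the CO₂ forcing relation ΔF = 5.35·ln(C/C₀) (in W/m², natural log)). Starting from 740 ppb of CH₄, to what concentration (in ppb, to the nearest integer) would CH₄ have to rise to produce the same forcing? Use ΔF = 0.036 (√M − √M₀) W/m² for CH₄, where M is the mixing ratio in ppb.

CO₂ forcing: 5.35 × ln(366/289) = 5.35 × 0.236207 = 1.26371 W/m².
Set 0.036(√M − √740) = 1.26371: √M = 1.26371/0.036 + √740 = 35.1031 + 27.2029 = 62.3060.
M = (62.3060)² = 3882.04 ppb.

M ≈ 3882 ppb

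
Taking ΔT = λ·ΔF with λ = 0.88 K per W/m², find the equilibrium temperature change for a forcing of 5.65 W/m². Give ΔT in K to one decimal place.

ΔT = λ ΔF = 0.88 × 5.65 = 4.9720 K.

ΔT = 5.0 K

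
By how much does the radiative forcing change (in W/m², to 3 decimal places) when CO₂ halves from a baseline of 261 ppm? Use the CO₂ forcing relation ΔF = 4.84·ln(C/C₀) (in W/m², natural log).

Because the forcing depends only on the ratio C/C₀, the initial concentration does not enter.
ΔF = 4.84 × ln(0.5) = 4.84 × -0.69315 = -3.3548 W/m².

ΔF = -3.355 W/m²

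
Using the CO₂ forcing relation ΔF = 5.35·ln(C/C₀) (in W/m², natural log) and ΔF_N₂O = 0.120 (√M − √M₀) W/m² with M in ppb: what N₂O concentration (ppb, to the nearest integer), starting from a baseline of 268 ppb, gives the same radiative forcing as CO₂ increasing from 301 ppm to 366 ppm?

CO₂ forcing: 5.35 × ln(366/301) = 5.35 × 0.195523 = 1.04605 W/m².
Set 0.120(√M − √268) = 1.04605: √M = 1.04605/0.120 + √268 = 8.7171 + 16.3707 = 25.0878.
M = (25.0878)² = 629.40 ppb.

M ≈ 629 ppb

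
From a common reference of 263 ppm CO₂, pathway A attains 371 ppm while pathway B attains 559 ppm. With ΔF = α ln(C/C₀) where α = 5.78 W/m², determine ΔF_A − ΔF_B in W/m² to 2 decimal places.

ΔF_A = 5.78 ln(371/263) = 5.78 × 0.34405 = 1.9886 W/m².
ΔF_B = 5.78 ln(559/263) = 5.78 × 0.75400 = 4.3581 W/m².
Difference: 1.9886 − 4.3581 = -2.3695 W/m².
(Equivalently, ΔF_A − ΔF_B = 5.78 ln(371/559) = 5.78 × -0.40995 = -2.3695 W/m².)

ΔF_A − ΔF_B = -2.37 W/m²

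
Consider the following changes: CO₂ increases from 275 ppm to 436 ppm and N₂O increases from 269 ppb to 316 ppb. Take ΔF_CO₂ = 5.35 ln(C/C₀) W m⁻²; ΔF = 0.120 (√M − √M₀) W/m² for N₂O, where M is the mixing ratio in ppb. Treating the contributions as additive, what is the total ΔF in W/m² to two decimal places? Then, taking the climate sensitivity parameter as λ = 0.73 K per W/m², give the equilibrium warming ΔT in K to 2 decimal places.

ΔF = 2.63 W/m²; ΔT = 1.92 K

CO₂: 5.35 × ln(436/275) = 5.35 × ln(1.58545) = 5.35 × 0.46087 = 2.4657 W/m².
N₂O: 0.120 × (√316 − √269) = 0.120 × (17.7764 − 16.4012) = 0.120 × 1.3752 = 0.1650 W/m².
Total ΔF = 2.4657 + 0.1650 = 2.6307 W/m².
ΔT = λ ΔF = 0.73 × 2.63 = 1.9199 K.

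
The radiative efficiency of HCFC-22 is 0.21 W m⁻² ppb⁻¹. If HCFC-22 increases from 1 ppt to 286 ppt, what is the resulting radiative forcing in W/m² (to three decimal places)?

HCFC-22: Δ = 286 − 1 = 285 ppt = 0.285 ppb; ΔF = 0.21 × 0.285 = 0.0599 W/m².

ΔF = 0.060 W/m²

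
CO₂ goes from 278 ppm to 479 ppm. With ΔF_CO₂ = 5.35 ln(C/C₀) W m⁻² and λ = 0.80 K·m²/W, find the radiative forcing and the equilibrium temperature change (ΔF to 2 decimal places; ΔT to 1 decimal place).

CO₂: 5.35 × ln(479/278) = 5.35 × ln(1.72302) = 5.35 × 0.54408 = 2.9108 W/m².
ΔT = λ ΔF = 0.80 × 2.91 = 2.3280 K.

ΔF = 2.91 W/m²; ΔT = 2.3 K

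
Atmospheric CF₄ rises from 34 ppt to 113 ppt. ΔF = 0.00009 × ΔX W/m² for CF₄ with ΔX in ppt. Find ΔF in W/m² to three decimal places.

CF₄: ΔF = 0.00009 × (113 − 34) = 0.00009 × 79 = 0.0071 W/m².

ΔF = 0.007 W/m²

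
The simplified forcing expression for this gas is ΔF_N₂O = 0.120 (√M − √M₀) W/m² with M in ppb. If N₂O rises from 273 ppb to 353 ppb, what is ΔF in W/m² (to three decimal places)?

N₂O: 0.120 × (√353 − √273) = 0.120 × (18.7883 − 16.5227) = 0.120 × 2.2656 = 0.2719 W/m².

ΔF = 0.272 W/m²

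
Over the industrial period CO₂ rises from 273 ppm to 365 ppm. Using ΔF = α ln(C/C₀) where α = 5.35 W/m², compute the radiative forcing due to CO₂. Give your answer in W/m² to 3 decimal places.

CO₂ absorption bands are partially saturated, so forcing scales with the logarithm of the concentration ratio.
CO₂: 5.35 × ln(365/273) = 5.35 × ln(1.33700) = 5.35 × 0.29043 = 1.5538 W/m².

ΔF = 1.554 W/m²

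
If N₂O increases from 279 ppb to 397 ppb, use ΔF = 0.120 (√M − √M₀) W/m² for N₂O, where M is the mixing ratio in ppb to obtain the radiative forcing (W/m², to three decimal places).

N₂O: 0.120 × (√397 − √279) = 0.120 × (19.9249 − 16.7033) = 0.120 × 3.2216 = 0.3866 W/m².

ΔF = 0.387 W/m²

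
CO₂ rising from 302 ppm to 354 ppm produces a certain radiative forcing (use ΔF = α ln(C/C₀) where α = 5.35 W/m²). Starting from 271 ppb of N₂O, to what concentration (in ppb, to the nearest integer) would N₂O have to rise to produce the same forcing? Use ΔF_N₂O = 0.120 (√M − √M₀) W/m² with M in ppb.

M ≈ 554 ppb

CO₂ forcing: 5.35 × ln(354/302) = 5.35 × 0.158870 = 0.84995 W/m².
Set 0.120(√M − √271) = 0.84995: √M = 0.84995/0.120 + √271 = 7.0829 + 16.4621 = 23.5450.
M = (23.5450)² = 554.37 ppb.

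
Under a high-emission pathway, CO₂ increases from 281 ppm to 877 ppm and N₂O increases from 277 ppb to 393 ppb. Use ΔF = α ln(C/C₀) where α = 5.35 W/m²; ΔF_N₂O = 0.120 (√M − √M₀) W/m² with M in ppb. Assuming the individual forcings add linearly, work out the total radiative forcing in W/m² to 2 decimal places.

ΔF = 6.47 W/m²

CO₂: 5.35 × ln(877/281) = 5.35 × ln(3.12100) = 5.35 × 1.13815 = 6.0891 W/m².
N₂O: 0.120 × (√393 − √277) = 0.120 × (19.8242 − 16.6433) = 0.120 × 3.1809 = 0.3817 W/m².
Total ΔF = 6.0891 + 0.3817 = 6.4708 W/m².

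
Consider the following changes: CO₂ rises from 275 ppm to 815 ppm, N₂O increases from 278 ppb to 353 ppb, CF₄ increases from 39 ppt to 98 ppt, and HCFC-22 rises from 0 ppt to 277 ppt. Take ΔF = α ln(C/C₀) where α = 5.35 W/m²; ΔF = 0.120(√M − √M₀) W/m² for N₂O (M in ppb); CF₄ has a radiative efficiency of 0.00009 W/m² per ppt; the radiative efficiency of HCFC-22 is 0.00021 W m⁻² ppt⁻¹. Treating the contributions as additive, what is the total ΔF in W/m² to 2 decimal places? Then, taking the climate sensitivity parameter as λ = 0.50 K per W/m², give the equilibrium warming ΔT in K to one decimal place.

CO₂: 5.35 × ln(815/275) = 5.35 × ln(2.96364) = 5.35 × 1.08642 = 5.8123 W/m².
N₂O: 0.120 × (√353 − √278) = 0.120 × (18.7883 − 16.6733) = 0.120 × 2.1150 = 0.2538 W/m².
CF₄: ΔF = 0.00009 × (98 − 39) = 0.00009 × 59 = 0.0053 W/m².
HCFC-22: ΔF = 0.00021 × (277 − 0) = 0.00021 × 277 = 0.0582 W/m².
Total ΔF = 5.8123 + 0.2538 + 0.0053 + 0.0582 = 6.1296 W/m².
ΔT = λ ΔF = 0.50 × 6.13 = 3.0650 K.

ΔF = 6.13 W/m²; ΔT = 3.1 K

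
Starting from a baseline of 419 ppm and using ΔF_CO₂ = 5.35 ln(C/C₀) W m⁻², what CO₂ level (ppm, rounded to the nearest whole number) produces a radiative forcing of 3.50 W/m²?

C ≈ 806 ppm

Set 5.35 ln(C/419) = 3.50, so ln(C/419) = 3.50/5.35 = 0.65421.
Then C/419 = e^0.65421 = 1.92362, giving C = 419 × 1.92362 = 806.00 ppm.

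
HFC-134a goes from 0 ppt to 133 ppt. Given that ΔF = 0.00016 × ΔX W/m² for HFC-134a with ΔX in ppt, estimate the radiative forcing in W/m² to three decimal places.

HFC-134a: ΔF = 0.00016 × (133 − 0) = 0.00016 × 133 = 0.0213 W/m².

ΔF = 0.021 W/m²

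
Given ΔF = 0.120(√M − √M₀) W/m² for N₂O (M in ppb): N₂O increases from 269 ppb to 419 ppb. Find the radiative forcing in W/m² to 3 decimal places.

ΔF = 0.488 W/m²

N₂O: 0.120 × (√419 − √269) = 0.120 × (20.4695 − 16.4012) = 0.120 × 4.0683 = 0.4882 W/m².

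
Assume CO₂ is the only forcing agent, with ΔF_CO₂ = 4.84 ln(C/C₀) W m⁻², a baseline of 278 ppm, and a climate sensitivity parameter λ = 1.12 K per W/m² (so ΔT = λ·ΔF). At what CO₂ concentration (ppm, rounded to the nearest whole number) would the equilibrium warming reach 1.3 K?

Required forcing: ΔF = ΔT/λ = 1.3/1.12 = 1.1607 W/m².
Then ln(C/278) = ΔF/4.84 = 1.1607/4.84 = 0.23981.
So C = 278 × e^0.23981 = 278 × 1.27101 = 353.34 ppm.

C ≈ 353 ppm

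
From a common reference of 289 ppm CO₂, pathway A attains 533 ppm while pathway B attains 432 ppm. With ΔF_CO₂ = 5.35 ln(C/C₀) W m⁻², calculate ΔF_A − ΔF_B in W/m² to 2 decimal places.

ΔF_A = 5.35 ln(533/289) = 5.35 × 0.61209 = 3.2747 W/m².
ΔF_B = 5.35 ln(432/289) = 5.35 × 0.40200 = 2.1507 W/m².
Difference: 3.2747 − 2.1507 = 1.1240 W/m².

ΔF_A − ΔF_B = 1.12 W/m²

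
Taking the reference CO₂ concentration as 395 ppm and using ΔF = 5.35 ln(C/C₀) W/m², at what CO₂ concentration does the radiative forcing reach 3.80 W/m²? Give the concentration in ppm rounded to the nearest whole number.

C ≈ 804 ppm

Set 5.35 ln(C/395) = 3.80, so ln(C/395) = 3.80/5.35 = 0.71028.
Then C/395 = e^0.71028 = 2.03456, giving C = 395 × 2.03456 = 803.65 ppm.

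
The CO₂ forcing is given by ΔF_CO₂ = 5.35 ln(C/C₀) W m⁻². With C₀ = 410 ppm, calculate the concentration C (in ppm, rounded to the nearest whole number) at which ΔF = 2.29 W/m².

Set 5.35 ln(C/410) = 2.29, so ln(C/410) = 2.29/5.35 = 0.42804.
Then C/410 = e^0.42804 = 1.53425, giving C = 410 × 1.53425 = 629.04 ppm.

C ≈ 629 ppm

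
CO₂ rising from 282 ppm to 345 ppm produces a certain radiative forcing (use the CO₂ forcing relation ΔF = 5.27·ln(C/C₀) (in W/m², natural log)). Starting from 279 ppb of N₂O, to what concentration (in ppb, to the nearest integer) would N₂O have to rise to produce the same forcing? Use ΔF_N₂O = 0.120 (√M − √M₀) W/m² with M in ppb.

M ≈ 653 ppb

CO₂ forcing: 5.27 × ln(345/282) = 5.27 × 0.201637 = 1.06263 W/m².
Set 0.120(√M − √279) = 1.06263: √M = 1.06263/0.120 + √279 = 8.8553 + 16.7033 = 25.5586.
M = (25.5586)² = 653.24 ppb.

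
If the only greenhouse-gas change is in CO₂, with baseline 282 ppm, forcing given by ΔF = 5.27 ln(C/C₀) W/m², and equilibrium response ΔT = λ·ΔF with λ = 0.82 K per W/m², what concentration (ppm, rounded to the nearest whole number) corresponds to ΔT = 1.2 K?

Required forcing: ΔF = ΔT/λ = 1.2/0.82 = 1.4634 W/m².
Then ln(C/282) = ΔF/5.27 = 1.4634/5.27 = 0.27769.
So C = 282 × e^0.27769 = 282 × 1.32008 = 372.26 ppm.

C ≈ 372 ppm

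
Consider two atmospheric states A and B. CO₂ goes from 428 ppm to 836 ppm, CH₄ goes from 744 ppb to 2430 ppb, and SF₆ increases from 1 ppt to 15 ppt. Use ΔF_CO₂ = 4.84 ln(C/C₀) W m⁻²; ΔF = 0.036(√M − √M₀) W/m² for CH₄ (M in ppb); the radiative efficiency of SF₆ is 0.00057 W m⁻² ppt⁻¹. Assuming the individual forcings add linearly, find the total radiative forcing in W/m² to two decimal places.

CO₂: 4.84 × ln(836/428) = 4.84 × ln(1.95327) = 4.84 × 0.66950 = 3.2404 W/m².
CH₄: 0.036 × (√2430 − √744) = 0.036 × (49.2950 − 27.2764) = 0.036 × 22.0186 = 0.7927 W/m².
SF₆: ΔF = 0.00057 × (15 − 1) = 0.00057 × 14 = 0.0080 W/m².
Total ΔF = 3.2404 + 0.7927 + 0.0080 = 4.0411 W/m².

ΔF = 4.04 W/m²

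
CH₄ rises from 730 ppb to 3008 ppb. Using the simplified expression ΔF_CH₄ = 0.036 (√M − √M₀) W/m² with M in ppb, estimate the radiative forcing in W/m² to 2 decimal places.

ΔF = 1.00 W/m²

CH₄: 0.036 × (√3008 − √730) = 0.036 × (54.8452 − 27.0185) = 0.036 × 27.8267 = 1.0018 W/m².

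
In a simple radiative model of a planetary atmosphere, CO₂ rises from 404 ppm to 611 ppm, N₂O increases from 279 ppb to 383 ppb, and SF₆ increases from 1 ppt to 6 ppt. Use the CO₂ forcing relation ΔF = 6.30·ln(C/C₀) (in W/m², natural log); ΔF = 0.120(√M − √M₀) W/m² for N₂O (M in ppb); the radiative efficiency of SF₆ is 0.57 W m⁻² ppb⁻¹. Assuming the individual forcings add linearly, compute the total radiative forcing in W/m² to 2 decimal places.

CO₂: 6.30 × ln(611/404) = 6.30 × ln(1.51238) = 6.30 × 0.41368 = 2.6062 W/m².
N₂O: 0.120 × (√383 − √279) = 0.120 × (19.5704 − 16.7033) = 0.120 × 2.8671 = 0.3441 W/m².
SF₆: Δ = 6 − 1 = 5 ppt = 0.005 ppb; ΔF = 0.57 × 0.005 = 0.0029 W/m².
Total ΔF = 2.6062 + 0.3441 + 0.0029 = 2.9532 W/m².

ΔF = 2.95 W/m²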